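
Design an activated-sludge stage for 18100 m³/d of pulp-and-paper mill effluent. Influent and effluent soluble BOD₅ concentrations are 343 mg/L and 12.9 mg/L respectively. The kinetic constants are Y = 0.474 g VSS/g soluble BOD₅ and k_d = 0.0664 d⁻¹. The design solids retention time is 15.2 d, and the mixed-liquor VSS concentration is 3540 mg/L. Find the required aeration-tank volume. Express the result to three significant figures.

From the SRT design equation V = Y Q (S₀−S) θ_c / [X (1 + k_d θ_c)] = 0.474 × 18100 × (343 − 12.9) × 15.2 / [3540 × (1 + 0.0664 × 15.2)] = 4.3×10^7 / 7113 = 6052 m³.

V ≈ 6050 m³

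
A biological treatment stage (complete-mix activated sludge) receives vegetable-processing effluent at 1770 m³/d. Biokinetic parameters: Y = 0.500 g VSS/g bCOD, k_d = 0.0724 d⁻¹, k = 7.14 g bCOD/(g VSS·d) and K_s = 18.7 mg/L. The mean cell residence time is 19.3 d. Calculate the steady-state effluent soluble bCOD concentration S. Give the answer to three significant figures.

Effluent substrate depends only on kinetics and SRT: S = K_s(1 + k_d θ_c) / [θ_c(Yk − k_d) − 1] = 18.7 × (1 + 0.0724 × 19.3) / [19.3 × (0.500 × 7.14 − 0.0724) − 1] = 44.83 / 66.50 = 0.6741 mg/L.

S ≈ 0.674 mg/L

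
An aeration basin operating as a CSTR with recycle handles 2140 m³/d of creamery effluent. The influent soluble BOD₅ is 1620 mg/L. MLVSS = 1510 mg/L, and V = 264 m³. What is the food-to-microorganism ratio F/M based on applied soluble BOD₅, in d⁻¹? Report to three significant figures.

F/M ≈ 8.70 d⁻¹

F/M = Q·S₀ / (V·X) = 2140 × 1620 / (264.0 × 1510) = 8.697 g soluble BOD₅·(g VSS·d)⁻¹.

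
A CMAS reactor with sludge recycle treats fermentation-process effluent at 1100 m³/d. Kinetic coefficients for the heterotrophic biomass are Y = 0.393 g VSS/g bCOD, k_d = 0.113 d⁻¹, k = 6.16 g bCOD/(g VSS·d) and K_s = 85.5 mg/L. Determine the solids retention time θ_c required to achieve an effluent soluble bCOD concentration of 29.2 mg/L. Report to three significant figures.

θ_c ≈ 1.99 d

At the target effluent, Y k S/(K_s+S) = 0.393×6.16×29.2/114.7 = 0.6163 d⁻¹.
1/θ_c = 0.6163 − 0.113 = 0.5033 d⁻¹, so θ_c = 1.987 d.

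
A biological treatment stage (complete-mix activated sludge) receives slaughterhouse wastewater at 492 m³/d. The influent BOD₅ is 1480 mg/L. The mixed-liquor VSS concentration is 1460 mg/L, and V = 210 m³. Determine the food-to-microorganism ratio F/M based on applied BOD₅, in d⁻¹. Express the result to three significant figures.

F/M ≈ 2.37 d⁻¹

F/M = applied load / biomass = Q·S₀/(V·X) = 492 × 1480 / (210.0 × 1460) = 2.375 d⁻¹.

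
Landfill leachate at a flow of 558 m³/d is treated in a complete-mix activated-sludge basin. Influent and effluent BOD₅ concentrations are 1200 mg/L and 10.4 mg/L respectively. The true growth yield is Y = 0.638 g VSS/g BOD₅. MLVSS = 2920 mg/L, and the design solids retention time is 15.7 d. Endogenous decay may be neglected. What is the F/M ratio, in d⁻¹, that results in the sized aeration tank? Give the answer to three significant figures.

V·X = Y·Q·ΔS·θ_c gives V = 0.638 × 558 × (1200 − 10.4) × 15.7 / 2920 = 2277 m³.
Food-to-microorganism ratio F/M = Q S₀ / (V X) = 558 × 1200 / (2277 × 2920) = 0.1007 d⁻¹.

F/M ≈ 0.101 d⁻¹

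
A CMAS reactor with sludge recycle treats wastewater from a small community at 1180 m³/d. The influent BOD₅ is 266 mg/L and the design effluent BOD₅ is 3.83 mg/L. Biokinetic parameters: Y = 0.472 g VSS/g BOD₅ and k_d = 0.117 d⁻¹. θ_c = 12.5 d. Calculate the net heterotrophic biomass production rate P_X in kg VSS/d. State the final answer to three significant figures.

P_X ≈ 59.3 kg VSS/d

Y_obs = Y / (1 + k_d θ_c) = 0.472 / (1 + 0.117 × 12.5) = 0.472 / 2.463 = 0.1917.
Q·(S₀ − S) = 1180 × (266 − 3.83) × 10⁻³ = 309.4 kg/d removed.
P_X = Y_obs · Q(S₀ − S) = 0.1917 × 309.4 = 59.30 kg VSS/d.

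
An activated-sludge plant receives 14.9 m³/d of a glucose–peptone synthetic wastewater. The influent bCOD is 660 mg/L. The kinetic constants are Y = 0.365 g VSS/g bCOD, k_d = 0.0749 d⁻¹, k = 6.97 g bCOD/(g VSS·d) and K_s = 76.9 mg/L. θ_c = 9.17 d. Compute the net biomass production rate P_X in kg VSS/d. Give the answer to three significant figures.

Effluent substrate depends only on kinetics and SRT: S = K_s(1 + k_d θ_c) / [θ_c(Yk − k_d) − 1] = 76.9 × (1 + 0.0749 × 9.17) / [9.17 × (0.365 × 6.97 − 0.0749) − 1] = 129.7 / 21.64 = 5.994 mg/L.
Correct the yield for decay: Y_obs = Y/(1 + k_d θ_c) = 0.365 / (1 + 0.0749 × 9.17) = 0.365 / 1.687 = 0.2164.
ΔS = 660 − 5.99 = 654.0 mg/L, so the substrate removal rate is 14.9 × 654.0/1000 = 9.745 kg bCOD/d.
So the net sludge growth is P_X = 0.2164 × 9.745 = 2.109 kg VSS/d.

P_X ≈ 2.11 kg VSS/d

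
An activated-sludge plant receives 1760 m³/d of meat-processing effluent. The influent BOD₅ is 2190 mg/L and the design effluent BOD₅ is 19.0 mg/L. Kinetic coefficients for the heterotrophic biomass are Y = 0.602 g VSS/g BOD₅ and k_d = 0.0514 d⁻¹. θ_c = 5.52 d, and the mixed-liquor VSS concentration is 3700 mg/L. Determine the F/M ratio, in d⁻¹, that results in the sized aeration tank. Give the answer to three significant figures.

From the SRT design equation V = Y Q (S₀−S) θ_c / [X (1 + k_d θ_c)] = 0.602 × 1760 × (2190 − 19.0) × 5.52 / [3700 × (1 + 0.0514 × 5.52)] = 1.27×10^7 / 4750 = 2673 m³.
F/M = applied load / biomass = Q·S₀/(V·X) = 1760 × 2190 / (2673 × 3700) = 0.3897 d⁻¹.

F/M ≈ 0.390 d⁻¹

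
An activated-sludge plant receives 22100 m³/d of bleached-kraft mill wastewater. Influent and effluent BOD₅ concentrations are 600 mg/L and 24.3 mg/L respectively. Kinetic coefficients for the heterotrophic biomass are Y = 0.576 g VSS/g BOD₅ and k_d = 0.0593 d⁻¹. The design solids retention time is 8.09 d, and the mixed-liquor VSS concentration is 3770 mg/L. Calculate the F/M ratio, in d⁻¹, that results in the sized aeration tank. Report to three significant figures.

F/M ≈ 0.331 d⁻¹

Rearranging the biomass balance for a CMAS with decay, V = Y·Q·ΔS·θ_c / [X·(1+k_d θ_c)] = 0.576 × 22100 × (600 − 24.3) × 8.09 / [3770 × (1 + 0.0593 × 8.09)] = 5.93×10^7 / 5579 = 10628 m³.
F/M = applied load / biomass = Q·S₀/(V·X) = 22100 × 600 / (10628 × 3770) = 0.3310 d⁻¹.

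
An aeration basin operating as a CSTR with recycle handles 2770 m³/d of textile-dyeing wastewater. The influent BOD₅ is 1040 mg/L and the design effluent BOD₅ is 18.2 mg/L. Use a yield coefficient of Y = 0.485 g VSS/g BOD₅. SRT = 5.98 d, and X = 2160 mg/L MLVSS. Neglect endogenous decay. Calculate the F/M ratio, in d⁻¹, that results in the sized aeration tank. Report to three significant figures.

Biomass mass balance (decay neglected): V·X = Y·Q·(S₀ − S)·θ_c, so V = 0.485 × 2770 × (1040 − 18.2) × 5.98 / 2160 = 3800 m³.
F/M = applied load / biomass = Q·S₀/(V·X) = 2770 × 1040 / (3800 × 2160) = 0.3509 d⁻¹.

F/M ≈ 0.351 d⁻¹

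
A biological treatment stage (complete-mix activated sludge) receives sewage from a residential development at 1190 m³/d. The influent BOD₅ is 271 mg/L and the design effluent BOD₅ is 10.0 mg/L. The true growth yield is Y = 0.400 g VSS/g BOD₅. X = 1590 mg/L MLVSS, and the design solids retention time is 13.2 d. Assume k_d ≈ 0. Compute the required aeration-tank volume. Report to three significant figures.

V ≈ 1030 m³

With k_d = 0 the design equation reduces to V = Y Q (S₀−S) θ_c / X = 0.400 × 1190 × (271 − 10.0) × 13.2 / 1590 = 1031 m³.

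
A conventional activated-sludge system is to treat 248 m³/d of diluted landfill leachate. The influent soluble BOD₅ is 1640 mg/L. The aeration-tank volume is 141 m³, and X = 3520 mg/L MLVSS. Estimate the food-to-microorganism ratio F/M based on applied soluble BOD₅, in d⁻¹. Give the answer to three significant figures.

F/M = applied load / biomass = Q·S₀/(V·X) = 248 × 1640 / (141.0 × 3520) = 0.8195 d⁻¹.

F/M ≈ 0.819 d⁻¹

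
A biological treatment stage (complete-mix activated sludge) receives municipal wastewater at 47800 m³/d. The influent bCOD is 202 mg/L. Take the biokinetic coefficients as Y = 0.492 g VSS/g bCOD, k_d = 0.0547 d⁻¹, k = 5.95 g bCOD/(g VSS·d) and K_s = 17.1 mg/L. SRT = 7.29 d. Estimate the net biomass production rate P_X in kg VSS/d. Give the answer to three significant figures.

For a completely mixed reactor with recycle the Lawrence–McCarty relation gives S = K_s·(1 + k_d·θ_c) / [θ_c·(Y·k − k_d) − 1] = 17.1 × (1 + 0.0547 × 7.29) / [7.29 × (0.492 × 5.95 − 0.0547) − 1] = 23.92 / 19.94 = 1.199 mg/L.
Y_obs = Y / (1 + k_d θ_c) = 0.492 / (1 + 0.0547 × 7.29) = 0.492 / 1.399 = 0.3517.
Substrate removed = Q·(S₀ − S) = 47800 m³/d × (202 − 1.20) g/m³ = 9.6×10^6 g/d = 9598 kg/d.
So the net sludge growth is P_X = 0.3517 × 9598 = 3376 kg VSS/d.

P_X ≈ 3380 kg VSS/d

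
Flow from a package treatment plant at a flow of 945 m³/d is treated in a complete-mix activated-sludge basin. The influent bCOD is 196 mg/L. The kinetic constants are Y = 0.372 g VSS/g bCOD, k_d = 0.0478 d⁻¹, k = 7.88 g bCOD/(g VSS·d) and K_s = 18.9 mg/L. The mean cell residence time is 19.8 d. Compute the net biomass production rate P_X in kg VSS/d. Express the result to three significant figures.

Effluent substrate depends only on kinetics and SRT: S = K_s(1 + k_d θ_c) / [θ_c(Yk − k_d) − 1] = 18.9 × (1 + 0.0478 × 19.8) / [19.8 × (0.372 × 7.88 − 0.0478) − 1] = 36.79 / 56.09 = 0.6558 mg/L.
The observed yield is Y_obs = Y/(1 + k_d·θ_c) = 0.372 / (1 + 0.0478 × 19.8) = 0.372 / 1.946 = 0.1911 g VSS per g bCOD removed.
Q·(S₀ − S) = 945 × (196 − 0.656) × 10⁻³ = 184.6 kg/d removed.
So the net sludge growth is P_X = 0.1911 × 184.6 = 35.28 kg VSS/d.

P_X ≈ 35.3 kg VSS/d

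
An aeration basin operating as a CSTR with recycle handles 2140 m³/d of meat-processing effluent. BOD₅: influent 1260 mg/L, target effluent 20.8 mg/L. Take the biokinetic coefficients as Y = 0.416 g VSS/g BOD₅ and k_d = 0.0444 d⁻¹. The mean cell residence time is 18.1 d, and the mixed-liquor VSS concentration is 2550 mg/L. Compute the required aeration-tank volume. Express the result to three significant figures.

V ≈ 4340 m³

Steady-state biomass mass balance: V·X·(1 + k_d·θ_c) = Y·Q·(S₀ − S)·θ_c, so V = 0.416 × 2140 × (1260 − 20.8) × 18.1 / [2550 × (1 + 0.0444 × 18.1)] = 2×10^7 / 4599 = 4341 m³.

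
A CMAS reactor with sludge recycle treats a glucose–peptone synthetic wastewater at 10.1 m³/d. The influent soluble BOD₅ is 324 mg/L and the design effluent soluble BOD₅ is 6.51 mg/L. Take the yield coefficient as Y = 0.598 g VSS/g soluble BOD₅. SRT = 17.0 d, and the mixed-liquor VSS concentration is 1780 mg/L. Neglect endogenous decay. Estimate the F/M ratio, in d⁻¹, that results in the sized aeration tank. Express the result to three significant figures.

F/M ≈ 0.100 d⁻¹

With k_d = 0 the design equation reduces to V = Y Q (S₀−S) θ_c / X = 0.598 × 10.1 × (324 − 6.51) × 17.0 / 1780 = 18.31 m³.
F/M = applied load / biomass = Q·S₀/(V·X) = 10.1 × 324 / (18.31 × 1780) = 0.1004 d⁻¹.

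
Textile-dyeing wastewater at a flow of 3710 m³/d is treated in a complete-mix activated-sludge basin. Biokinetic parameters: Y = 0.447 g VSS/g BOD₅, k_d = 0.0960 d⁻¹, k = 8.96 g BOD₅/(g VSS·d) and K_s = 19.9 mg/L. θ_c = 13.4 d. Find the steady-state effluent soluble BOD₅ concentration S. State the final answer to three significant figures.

S ≈ 0.886 mg/L

For a completely mixed reactor with recycle the Lawrence–McCarty relation gives S = K_s·(1 + k_d·θ_c) / [θ_c·(Y·k − k_d) − 1] = 19.9 × (1 + 0.0960 × 13.4) / [13.4 × (0.447 × 8.96 − 0.0960) − 1] = 45.50 / 51.38 = 0.8855 mg/L.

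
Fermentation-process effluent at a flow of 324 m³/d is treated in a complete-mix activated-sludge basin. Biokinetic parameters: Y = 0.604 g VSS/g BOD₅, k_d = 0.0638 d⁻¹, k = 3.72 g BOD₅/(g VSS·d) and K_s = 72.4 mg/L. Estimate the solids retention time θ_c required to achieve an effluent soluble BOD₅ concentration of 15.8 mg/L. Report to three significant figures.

θ_c ≈ 2.95 d

Specific growth rate at S = 15.8 mg/L: μ = YkS/(K_s+S) = 0.604·3.72·15.8/(72.4+15.8) = 0.4025 d⁻¹.
θ_c = 1/(μ − k_d) = 1/(0.4025 − 0.0638) = 1/0.3387 = 2.952 d.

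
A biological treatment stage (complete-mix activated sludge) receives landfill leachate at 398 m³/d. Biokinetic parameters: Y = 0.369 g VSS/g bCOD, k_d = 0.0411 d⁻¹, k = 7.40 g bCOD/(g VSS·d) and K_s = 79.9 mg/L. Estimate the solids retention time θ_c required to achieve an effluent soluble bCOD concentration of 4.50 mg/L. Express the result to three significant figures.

From 1/θ_c = Y·k·S/(K_s + S) − k_d: Y·k·S/(K_s+S) = 0.369 × 7.40 × 4.50 / (79.9 + 4.50) = 0.1456 d⁻¹.
θ_c = 1/(μ − k_d) = 1/(0.1456 − 0.0411) = 1/0.1045 = 9.570 d.

θ_c ≈ 9.57 d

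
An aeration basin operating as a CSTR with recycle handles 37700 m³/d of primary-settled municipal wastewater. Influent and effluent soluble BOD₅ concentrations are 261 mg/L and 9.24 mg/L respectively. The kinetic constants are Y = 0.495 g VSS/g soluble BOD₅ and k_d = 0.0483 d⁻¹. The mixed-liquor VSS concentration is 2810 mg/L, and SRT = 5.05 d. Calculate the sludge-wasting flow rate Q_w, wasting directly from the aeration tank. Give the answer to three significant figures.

Q_w ≈ 1340 m³/d

From the SRT design equation V = Y Q (S₀−S) θ_c / [X (1 + k_d θ_c)] = 0.495 × 37700 × (261 − 9.24) × 5.05 / [2810 × (1 + 0.0483 × 5.05)] = 2.37×10^7 / 3495 = 6788 m³.
Wasting from the aeration tank: Q_w = V / θ_c = 6788 / 5.05 = 1344 m³/d.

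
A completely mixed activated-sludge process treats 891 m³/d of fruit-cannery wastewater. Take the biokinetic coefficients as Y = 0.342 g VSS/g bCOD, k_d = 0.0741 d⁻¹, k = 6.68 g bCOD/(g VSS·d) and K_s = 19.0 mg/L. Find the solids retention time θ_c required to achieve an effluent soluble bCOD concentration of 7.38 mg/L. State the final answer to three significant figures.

θ_c ≈ 1.77 d

From 1/θ_c = Y·k·S/(K_s + S) − k_d: Y·k·S/(K_s+S) = 0.342 × 6.68 × 7.38 / (19.0 + 7.38) = 0.6391 d⁻¹.
θ_c = 1/(μ − k_d) = 1/(0.6391 − 0.0741) = 1/0.5650 = 1.770 d.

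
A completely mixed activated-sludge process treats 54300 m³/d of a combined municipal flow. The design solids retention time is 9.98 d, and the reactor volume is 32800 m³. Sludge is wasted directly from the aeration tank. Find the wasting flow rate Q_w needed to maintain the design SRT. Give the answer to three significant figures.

Q_w ≈ 3290 m³/d

Wasting from the aeration tank: Q_w = V / θ_c = 32800 / 9.98 = 3287 m³/d.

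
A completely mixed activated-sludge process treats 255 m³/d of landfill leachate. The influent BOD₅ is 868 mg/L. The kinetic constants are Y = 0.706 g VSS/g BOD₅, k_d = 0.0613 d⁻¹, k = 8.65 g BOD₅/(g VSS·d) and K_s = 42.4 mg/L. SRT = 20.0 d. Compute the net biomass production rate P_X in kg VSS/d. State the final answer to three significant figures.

P_X ≈ 70.1 kg VSS/d

From the Monod/SRT balance for a CMAS, S = K_s·(1+k_d θ_c)/[θ_c·(Y k − k_d) − 1] = 42.4 × (1 + 0.0613 × 20.0) / [20.0 × (0.706 × 8.65 − 0.0613) − 1] = 94.38 / 119.9 = 0.7871 mg/L.
Correct the yield for decay: Y_obs = Y/(1 + k_d θ_c) = 0.706 / (1 + 0.0613 × 20.0) = 0.706 / 2.226 = 0.3172.
ΔS = 868 − 0.787 = 867.2 mg/L, so the substrate removal rate is 255 × 867.2/1000 = 221.1 kg BOD₅/d.
So the net sludge growth is P_X = 0.3172 × 221.1 = 70.14 kg VSS/d.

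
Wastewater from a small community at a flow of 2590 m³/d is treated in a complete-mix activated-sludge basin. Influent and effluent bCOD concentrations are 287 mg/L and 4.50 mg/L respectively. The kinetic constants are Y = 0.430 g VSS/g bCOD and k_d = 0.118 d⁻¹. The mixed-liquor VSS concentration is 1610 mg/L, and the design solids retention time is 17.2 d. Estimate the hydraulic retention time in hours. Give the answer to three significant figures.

Rearranging the biomass balance for a CMAS with decay, V = Y·Q·ΔS·θ_c / [X·(1+k_d θ_c)] = 0.430 × 2590 × (287 − 4.50) × 17.2 / [1610 × (1 + 0.118 × 17.2)] = 5.41×10^6 / 4878 = 1109 m³.
HRT = V/Q = 1109 m³ / 2590 m³·d⁻¹ = 0.4284 d × 24 = 10.28 h.

τ ≈ 10.3 h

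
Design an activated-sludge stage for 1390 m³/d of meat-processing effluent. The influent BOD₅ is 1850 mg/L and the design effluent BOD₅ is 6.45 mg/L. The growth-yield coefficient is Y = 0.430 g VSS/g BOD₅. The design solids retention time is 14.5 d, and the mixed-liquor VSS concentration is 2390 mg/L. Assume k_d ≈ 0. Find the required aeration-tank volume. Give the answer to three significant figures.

Biomass mass balance (decay neglected): V·X = Y·Q·(S₀ − S)·θ_c, so V = 0.430 × 1390 × (1850 − 6.45) × 14.5 / 2390 = 6685 m³.

V ≈ 6690 m³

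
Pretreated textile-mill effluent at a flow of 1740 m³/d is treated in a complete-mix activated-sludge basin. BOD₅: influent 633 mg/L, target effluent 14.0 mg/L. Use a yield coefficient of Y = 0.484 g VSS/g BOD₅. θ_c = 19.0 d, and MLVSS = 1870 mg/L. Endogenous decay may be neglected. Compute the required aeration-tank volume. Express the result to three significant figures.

V ≈ 5300 m³

V·X = Y·Q·ΔS·θ_c gives V = 0.484 × 1740 × (633 − 14.0) × 19.0 / 1870 = 5297 m³.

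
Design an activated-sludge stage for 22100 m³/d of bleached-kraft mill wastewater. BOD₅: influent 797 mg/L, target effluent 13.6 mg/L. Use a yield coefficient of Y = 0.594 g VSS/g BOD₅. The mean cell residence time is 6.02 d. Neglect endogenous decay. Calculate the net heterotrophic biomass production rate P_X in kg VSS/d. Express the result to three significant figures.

P_X ≈ 10300 kg VSS/d

No decay correction is needed, so Y_obs = Y = 0.594.
ΔS = 797 − 13.6 = 783.4 mg/L, so the substrate removal rate is 22100 × 783.4/1000 = 17313 kg BOD₅/d.
Biomass produced: P_X = Y_obs·Q·ΔS = 0.5940 × 17313 ≈ 10284 kg VSS/d.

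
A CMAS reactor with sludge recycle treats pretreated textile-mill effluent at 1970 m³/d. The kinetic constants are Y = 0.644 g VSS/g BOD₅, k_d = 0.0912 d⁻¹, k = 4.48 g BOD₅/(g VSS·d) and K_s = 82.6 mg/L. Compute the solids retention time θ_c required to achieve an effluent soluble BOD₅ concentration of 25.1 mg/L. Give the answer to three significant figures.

From 1/θ_c = Y·k·S/(K_s + S) − k_d: Y·k·S/(K_s+S) = 0.644 × 4.48 × 25.1 / (82.6 + 25.1) = 0.6724 d⁻¹.
θ_c = 1/(μ − k_d) = 1/(0.6724 − 0.0912) = 1/0.5812 = 1.721 d.

θ_c ≈ 1.72 d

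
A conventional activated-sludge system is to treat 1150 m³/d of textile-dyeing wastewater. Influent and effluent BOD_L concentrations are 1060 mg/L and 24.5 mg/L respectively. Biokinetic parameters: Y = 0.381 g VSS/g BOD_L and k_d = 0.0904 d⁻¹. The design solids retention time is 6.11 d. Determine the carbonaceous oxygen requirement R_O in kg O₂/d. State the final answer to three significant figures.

R_O ≈ 776 kg O₂/d

Observed yield with endogenous decay: Y_obs = Y / (1 + k_d·θ_c) = 0.381 / (1 + 0.0904 × 6.11) = 0.381 / 1.552 = 0.2454 g VSS/g BOD_L.
ΔS = 1060 − 24.5 = 1036 mg/L, so the substrate removal rate is 1150 × 1036/1000 = 1191 kg BOD_L/d.
Net sludge production P_X = 0.2454 × 1191 = 292.3 kg VSS/d.
R_O = Q·(S₀ − S) − 1.42·P_X = 1191 − 1.42 × 292.3 = 775.8 kg O₂/d.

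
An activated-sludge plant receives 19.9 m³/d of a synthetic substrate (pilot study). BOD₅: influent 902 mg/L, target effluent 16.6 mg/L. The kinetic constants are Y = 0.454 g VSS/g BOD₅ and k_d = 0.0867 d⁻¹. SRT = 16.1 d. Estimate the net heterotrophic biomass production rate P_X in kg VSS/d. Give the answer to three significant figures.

P_X ≈ 3.34 kg VSS/d

Y_obs = Y / (1 + k_d θ_c) = 0.454 / (1 + 0.0867 × 16.1) = 0.454 / 2.396 = 0.1895.
ΔS = 902 − 16.6 = 885.4 mg/L, so the substrate removal rate is 19.9 × 885.4/1000 = 17.62 kg BOD₅/d.
P_X = Y_obs · Q(S₀ − S) = 0.1895 × 17.62 = 3.339 kg VSS/d.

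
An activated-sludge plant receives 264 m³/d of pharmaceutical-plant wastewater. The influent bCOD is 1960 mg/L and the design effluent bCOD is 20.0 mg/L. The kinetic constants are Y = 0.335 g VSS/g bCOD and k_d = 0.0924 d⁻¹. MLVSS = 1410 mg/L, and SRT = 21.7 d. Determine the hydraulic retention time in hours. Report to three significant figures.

Steady-state biomass mass balance: V·X·(1 + k_d·θ_c) = Y·Q·(S₀ − S)·θ_c, so V = 0.335 × 264 × (1960 − 20.0) × 21.7 / [1410 × (1 + 0.0924 × 21.7)] = 3.72×10^6 / 4237 = 878.7 m³.
τ = V/Q = 878.7/264 = 3.328 d, or 79.88 h.

τ ≈ 79.9 h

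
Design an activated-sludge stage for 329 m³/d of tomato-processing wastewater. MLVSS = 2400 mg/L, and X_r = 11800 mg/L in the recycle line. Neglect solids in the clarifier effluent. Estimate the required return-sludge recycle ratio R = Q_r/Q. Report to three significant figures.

R ≈ 0.255

Mass balance around the secondary clarifier (neglecting effluent solids): R = X / (X_r − X) = 2400 / (11800 − 2400) = 0.2553.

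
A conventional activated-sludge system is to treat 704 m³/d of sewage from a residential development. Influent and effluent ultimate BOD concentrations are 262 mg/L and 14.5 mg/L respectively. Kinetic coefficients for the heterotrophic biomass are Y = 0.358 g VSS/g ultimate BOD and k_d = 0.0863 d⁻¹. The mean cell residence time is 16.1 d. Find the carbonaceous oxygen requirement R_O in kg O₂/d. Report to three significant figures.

The observed yield is Y_obs = Y/(1 + k_d·θ_c) = 0.358 / (1 + 0.0863 × 16.1) = 0.358 / 2.389 = 0.1498 g VSS per g ultimate BOD removed.
Q·(S₀ − S) = 704 × (262 − 14.5) × 10⁻³ = 174.2 kg/d removed.
Biomass synthesised: P_X = Y_obs × 174.2 = 26.11 kg VSS/d.
R_O = Q·(S₀ − S) − 1.42·P_X = 174.2 − 1.42 × 26.11 = 137.2 kg O₂/d.

R_O ≈ 137 kg O₂/d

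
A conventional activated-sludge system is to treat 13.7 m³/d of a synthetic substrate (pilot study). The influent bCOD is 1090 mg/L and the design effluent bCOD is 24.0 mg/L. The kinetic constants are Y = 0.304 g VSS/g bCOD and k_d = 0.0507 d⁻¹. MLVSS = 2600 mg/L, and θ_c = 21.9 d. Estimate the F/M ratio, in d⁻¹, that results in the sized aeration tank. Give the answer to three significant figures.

F/M ≈ 0.324 d⁻¹

Steady-state biomass mass balance: V·X·(1 + k_d·θ_c) = Y·Q·(S₀ − S)·θ_c, so V = 0.304 × 13.7 × (1090 − 24.0) × 21.9 / [2600 × (1 + 0.0507 × 21.9)] = 9.72×10^4 / 5487 = 17.72 m³.
F/M = applied load / biomass = Q·S₀/(V·X) = 13.7 × 1090 / (17.72 × 2600) = 0.3241 d⁻¹.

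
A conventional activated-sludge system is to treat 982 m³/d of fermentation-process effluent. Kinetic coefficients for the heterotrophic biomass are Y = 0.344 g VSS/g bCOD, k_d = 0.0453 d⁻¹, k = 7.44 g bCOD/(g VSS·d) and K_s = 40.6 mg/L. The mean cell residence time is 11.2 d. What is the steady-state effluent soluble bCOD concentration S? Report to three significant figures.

S ≈ 2.25 mg/L

From the Monod/SRT balance for a CMAS, S = K_s·(1+k_d θ_c)/[θ_c·(Y k − k_d) − 1] = 40.6 × (1 + 0.0453 × 11.2) / [11.2 × (0.344 × 7.44 − 0.0453) − 1] = 61.20 / 27.16 = 2.253 mg/L.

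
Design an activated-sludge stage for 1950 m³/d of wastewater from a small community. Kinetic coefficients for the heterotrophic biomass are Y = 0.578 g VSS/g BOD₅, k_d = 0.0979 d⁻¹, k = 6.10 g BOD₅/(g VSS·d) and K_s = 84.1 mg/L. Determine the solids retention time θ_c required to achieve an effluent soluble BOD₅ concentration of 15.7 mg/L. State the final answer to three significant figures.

θ_c ≈ 2.19 d

From 1/θ_c = Y·k·S/(K_s + S) − k_d: Y·k·S/(K_s+S) = 0.578 × 6.10 × 15.7 / (84.1 + 15.7) = 0.5547 d⁻¹.
Then 1/θ_c = μ − k_d = 0.5547 − 0.0979 = 0.4568 d⁻¹, giving θ_c = 2.189 d.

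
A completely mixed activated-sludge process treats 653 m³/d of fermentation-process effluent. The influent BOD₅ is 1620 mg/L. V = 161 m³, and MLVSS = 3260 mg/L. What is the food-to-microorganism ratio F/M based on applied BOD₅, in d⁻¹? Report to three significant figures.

F/M ≈ 2.02 d⁻¹

Food-to-microorganism ratio F/M = Q S₀ / (V X) = 653 × 1620 / (161.0 × 3260) = 2.016 d⁻¹.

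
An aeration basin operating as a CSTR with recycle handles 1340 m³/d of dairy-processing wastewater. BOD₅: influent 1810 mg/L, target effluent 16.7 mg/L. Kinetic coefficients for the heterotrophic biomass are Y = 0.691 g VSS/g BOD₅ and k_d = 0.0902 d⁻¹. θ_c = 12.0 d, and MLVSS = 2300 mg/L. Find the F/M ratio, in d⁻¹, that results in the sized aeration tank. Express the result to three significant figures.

From the SRT design equation V = Y Q (S₀−S) θ_c / [X (1 + k_d θ_c)] = 0.691 × 1340 × (1810 − 16.7) × 12.0 / [2300 × (1 + 0.0902 × 12.0)] = 1.99×10^7 / 4790 = 4160 m³.
F/M = applied load / biomass = Q·S₀/(V·X) = 1340 × 1810 / (4160 × 2300) = 0.2535 d⁻¹.

F/M ≈ 0.253 d⁻¹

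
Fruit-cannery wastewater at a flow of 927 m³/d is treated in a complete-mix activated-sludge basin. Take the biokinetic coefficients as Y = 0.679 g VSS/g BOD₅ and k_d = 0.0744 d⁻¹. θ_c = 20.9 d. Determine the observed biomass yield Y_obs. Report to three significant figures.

The observed yield is Y_obs = Y/(1 + k_d·θ_c) = 0.679 / (1 + 0.0744 × 20.9) = 0.679 / 2.555 = 0.2658 g VSS per g BOD₅ removed.

Y_obs ≈ 0.266 g VSS/g BOD₅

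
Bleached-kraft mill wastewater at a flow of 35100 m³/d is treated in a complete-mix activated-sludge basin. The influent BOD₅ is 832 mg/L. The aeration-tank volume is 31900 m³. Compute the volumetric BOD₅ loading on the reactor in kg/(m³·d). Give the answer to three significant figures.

L_v ≈ 0.915 kg BOD₅/(m³·d)

L_v = Q S₀ / V = 35100 × 832 × 10⁻³ / 31900 = 0.9155 kg/(m³·d).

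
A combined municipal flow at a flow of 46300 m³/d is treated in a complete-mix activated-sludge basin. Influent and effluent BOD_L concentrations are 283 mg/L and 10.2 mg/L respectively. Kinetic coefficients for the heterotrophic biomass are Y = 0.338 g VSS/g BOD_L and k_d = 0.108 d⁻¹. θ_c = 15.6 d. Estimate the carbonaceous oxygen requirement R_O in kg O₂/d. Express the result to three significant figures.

The observed yield is Y_obs = Y/(1 + k_d·θ_c) = 0.338 / (1 + 0.108 × 15.6) = 0.338 / 2.685 = 0.1259 g VSS per g BOD_L removed.
Q·(S₀ − S) = 46300 × (283 − 10.2) × 10⁻³ = 12631 kg/d removed.
P_X = Y_obs·Q·(S₀ − S) = 0.1259 × 12631 = 1590 kg VSS/d.
R_O = Q·ΔS − 1.42 P_X = 12631 − 2258 = 10373 kg O₂/d.

R_O ≈ 10400 kg O₂/d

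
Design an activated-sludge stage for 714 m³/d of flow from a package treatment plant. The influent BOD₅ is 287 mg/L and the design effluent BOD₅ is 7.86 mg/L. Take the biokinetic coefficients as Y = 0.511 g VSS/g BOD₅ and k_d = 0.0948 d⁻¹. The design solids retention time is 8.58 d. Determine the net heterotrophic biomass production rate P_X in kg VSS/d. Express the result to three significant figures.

P_X ≈ 56.2 kg VSS/d

Y_obs = Y / (1 + k_d θ_c) = 0.511 / (1 + 0.0948 × 8.58) = 0.511 / 1.813 = 0.2818.
ΔS = 287 − 7.86 = 279.1 mg/L, so the substrate removal rate is 714 × 279.1/1000 = 199.3 kg BOD₅/d.
Biomass produced: P_X = Y_obs·Q·ΔS = 0.2818 × 199.3 ≈ 56.16 kg VSS/d.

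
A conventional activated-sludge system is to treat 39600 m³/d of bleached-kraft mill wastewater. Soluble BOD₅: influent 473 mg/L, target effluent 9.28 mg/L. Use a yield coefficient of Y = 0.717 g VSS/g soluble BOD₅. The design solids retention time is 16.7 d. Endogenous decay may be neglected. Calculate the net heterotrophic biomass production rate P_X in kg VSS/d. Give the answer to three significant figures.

Since k_d ≈ 0, Y_obs = Y = 0.717 g VSS/g soluble BOD₅.
Q·(S₀ − S) = 39600 × (473 − 9.28) × 10⁻³ = 18363 kg/d removed.
Net biomass production P_X = Y_obs × Q·(S₀ − S) = 0.7170 × 18363 = 13166 kg VSS/d.

P_X ≈ 13200 kg VSS/d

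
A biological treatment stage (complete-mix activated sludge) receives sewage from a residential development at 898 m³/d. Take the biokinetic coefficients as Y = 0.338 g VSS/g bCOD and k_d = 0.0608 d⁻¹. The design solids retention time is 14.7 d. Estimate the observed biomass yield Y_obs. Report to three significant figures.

Y_obs ≈ 0.178 g VSS/g bCOD

The observed yield is Y_obs = Y/(1 + k_d·θ_c) = 0.338 / (1 + 0.0608 × 14.7) = 0.338 / 1.894 = 0.1785 g VSS per g bCOD removed.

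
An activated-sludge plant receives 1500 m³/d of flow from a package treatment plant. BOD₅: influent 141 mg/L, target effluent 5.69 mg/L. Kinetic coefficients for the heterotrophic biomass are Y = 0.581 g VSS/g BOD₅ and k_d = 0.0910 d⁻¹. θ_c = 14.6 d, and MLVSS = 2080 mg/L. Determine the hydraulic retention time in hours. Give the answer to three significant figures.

τ ≈ 5.69 h

Rearranging the biomass balance for a CMAS with decay, V = Y·Q·ΔS·θ_c / [X·(1+k_d θ_c)] = 0.581 × 1500 × (141 − 5.69) × 14.6 / [2080 × (1 + 0.0910 × 14.6)] = 1.72×10^6 / 4843 = 355.5 m³.
HRT = V/Q = 355.5 m³ / 1500 m³·d⁻¹ = 0.2370 d × 24 = 5.687 h.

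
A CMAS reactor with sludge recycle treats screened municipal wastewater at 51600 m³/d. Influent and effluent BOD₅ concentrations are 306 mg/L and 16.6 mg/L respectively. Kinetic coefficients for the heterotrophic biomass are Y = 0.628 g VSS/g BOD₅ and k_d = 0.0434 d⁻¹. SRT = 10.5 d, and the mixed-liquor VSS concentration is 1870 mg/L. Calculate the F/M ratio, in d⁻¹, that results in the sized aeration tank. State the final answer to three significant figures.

F/M ≈ 0.233 d⁻¹

Rearranging the biomass balance for a CMAS with decay, V = Y·Q·ΔS·θ_c / [X·(1+k_d θ_c)] = 0.628 × 51600 × (306 − 16.6) × 10.5 / [1870 × (1 + 0.0434 × 10.5)] = 9.85×10^7 / 2722 = 36173 m³.
Food-to-microorganism ratio F/M = Q S₀ / (V X) = 51600 × 306 / (36173 × 1870) = 0.2334 d⁻¹.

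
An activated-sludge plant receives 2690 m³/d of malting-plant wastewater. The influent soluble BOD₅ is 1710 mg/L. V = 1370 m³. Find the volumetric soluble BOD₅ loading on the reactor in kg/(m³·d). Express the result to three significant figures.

L_v ≈ 3.36 kg soluble BOD₅/(m³·d)

Applied soluble BOD₅ load per unit volume = Q·S₀/V = (2690 × 1710/1000)/1370 = 3.358 kg soluble BOD₅·m⁻³·d⁻¹.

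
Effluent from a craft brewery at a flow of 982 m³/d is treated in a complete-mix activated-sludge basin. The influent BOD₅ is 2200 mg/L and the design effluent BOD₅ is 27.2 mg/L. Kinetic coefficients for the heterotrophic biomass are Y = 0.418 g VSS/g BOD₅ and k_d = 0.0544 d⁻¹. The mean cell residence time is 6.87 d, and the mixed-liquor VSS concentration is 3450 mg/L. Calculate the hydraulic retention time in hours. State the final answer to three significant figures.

From the SRT design equation V = Y Q (S₀−S) θ_c / [X (1 + k_d θ_c)] = 0.418 × 982 × (2200 − 27.2) × 6.87 / [3450 × (1 + 0.0544 × 6.87)] = 6.13×10^6 / 4739 = 1293 m³.
HRT = V/Q = 1293 m³ / 982 m³·d⁻¹ = 1.317 d × 24 = 31.60 h.

τ ≈ 31.6 h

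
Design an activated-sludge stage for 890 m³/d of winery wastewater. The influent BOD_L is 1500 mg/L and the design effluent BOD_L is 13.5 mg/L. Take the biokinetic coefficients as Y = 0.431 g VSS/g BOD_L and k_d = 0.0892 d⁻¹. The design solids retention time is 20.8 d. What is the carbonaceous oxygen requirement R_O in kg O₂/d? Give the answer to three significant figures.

R_O ≈ 1040 kg O₂/d

The observed yield is Y_obs = Y/(1 + k_d·θ_c) = 0.431 / (1 + 0.0892 × 20.8) = 0.431 / 2.855 = 0.1509 g VSS per g BOD_L removed.
Substrate removed = Q·(S₀ − S) = 890 m³/d × (1500 − 13.5) g/m³ = 1.32×10^6 g/d = 1323 kg/d.
P_X = Y_obs·Q·(S₀ − S) = 0.1509 × 1323 = 199.7 kg VSS/d.
Carbonaceous O₂ demand = substrate oxidised − cell-mass equivalent = 1323 − 1.42 × 199.7 = 1039 kg O₂/d.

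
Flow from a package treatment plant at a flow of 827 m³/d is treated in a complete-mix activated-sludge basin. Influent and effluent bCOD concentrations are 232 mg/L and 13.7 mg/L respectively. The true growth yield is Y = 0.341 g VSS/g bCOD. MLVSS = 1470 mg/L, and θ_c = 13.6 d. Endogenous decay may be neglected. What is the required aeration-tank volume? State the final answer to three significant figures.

With k_d = 0 the design equation reduces to V = Y Q (S₀−S) θ_c / X = 0.341 × 827 × (232 − 13.7) × 13.6 / 1470 = 569.6 m³.

V ≈ 570 m³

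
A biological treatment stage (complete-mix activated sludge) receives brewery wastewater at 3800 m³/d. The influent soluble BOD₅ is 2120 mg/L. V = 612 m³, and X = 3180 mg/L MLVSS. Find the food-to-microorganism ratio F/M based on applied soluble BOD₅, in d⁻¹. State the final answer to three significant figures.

Food-to-microorganism ratio F/M = Q S₀ / (V X) = 3800 × 2120 / (612.0 × 3180) = 4.139 d⁻¹.

F/M ≈ 4.14 d⁻¹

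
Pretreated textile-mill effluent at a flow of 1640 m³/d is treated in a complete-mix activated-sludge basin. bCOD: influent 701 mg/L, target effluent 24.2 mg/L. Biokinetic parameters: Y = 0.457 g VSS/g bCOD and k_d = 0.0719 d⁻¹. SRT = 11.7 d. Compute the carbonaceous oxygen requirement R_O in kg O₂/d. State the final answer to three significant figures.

The observed yield is Y_obs = Y/(1 + k_d·θ_c) = 0.457 / (1 + 0.0719 × 11.7) = 0.457 / 1.841 = 0.2482 g VSS per g bCOD removed.
Substrate removed = Q·(S₀ − S) = 1640 m³/d × (701 − 24.2) g/m³ = 1.11×10^6 g/d = 1110 kg/d.
P_X = Y_obs·Q·(S₀ − S) = 0.2482 × 1110 = 275.5 kg VSS/d.
Carbonaceous O₂ demand = substrate oxidised − cell-mass equivalent = 1110 − 1.42 × 275.5 = 718.8 kg O₂/d.

R_O ≈ 719 kg O₂/d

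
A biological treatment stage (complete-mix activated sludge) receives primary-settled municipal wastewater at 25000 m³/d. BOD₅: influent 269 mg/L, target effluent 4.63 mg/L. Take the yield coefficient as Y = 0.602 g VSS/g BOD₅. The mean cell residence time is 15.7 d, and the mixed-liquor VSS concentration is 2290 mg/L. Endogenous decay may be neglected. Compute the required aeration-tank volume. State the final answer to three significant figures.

V ≈ 27300 m³

With k_d = 0 the design equation reduces to V = Y Q (S₀−S) θ_c / X = 0.602 × 25000 × (269 − 4.63) × 15.7 / 2290 = 27278 m³.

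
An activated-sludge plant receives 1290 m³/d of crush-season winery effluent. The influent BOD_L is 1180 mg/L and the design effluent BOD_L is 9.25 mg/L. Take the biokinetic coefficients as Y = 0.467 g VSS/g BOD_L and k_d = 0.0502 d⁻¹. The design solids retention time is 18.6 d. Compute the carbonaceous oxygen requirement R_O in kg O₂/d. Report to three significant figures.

Y_obs = Y / (1 + k_d θ_c) = 0.467 / (1 + 0.0502 × 18.6) = 0.467 / 1.934 = 0.2415.
ΔS = 1180 − 9.25 = 1171 mg/L, so the substrate removal rate is 1290 × 1171/1000 = 1510 kg BOD_L/d.
P_X = Y_obs·Q·(S₀ − S) = 0.2415 × 1510 = 364.7 kg VSS/d.
R_O = Q·(S₀ − S) − 1.42·P_X = 1510 − 1.42 × 364.7 = 992.3 kg O₂/d.

R_O ≈ 992 kg O₂/d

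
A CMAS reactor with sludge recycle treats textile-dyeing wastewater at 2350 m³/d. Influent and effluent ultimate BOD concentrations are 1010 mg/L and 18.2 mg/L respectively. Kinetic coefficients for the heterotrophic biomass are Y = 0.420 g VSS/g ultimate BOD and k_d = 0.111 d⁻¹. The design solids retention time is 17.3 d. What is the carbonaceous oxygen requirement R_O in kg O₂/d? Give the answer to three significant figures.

Observed yield with endogenous decay: Y_obs = Y / (1 + k_d·θ_c) = 0.420 / (1 + 0.111 × 17.3) = 0.420 / 2.920 = 0.1438 g VSS/g ultimate BOD.
Substrate removed = Q·(S₀ − S) = 2350 m³/d × (1010 − 18.2) g/m³ = 2.33×10^6 g/d = 2331 kg/d.
P_X = Y_obs·Q·(S₀ − S) = 0.1438 × 2331 = 335.2 kg VSS/d.
R_O = Q·ΔS − 1.42 P_X = 2331 − 476.0 = 1855 kg O₂/d.

R_O ≈ 1850 kg O₂/d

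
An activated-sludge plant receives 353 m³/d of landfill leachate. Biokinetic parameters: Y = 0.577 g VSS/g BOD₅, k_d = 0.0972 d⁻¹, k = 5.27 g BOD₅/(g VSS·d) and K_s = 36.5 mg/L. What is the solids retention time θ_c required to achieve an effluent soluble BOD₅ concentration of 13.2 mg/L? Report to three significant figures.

θ_c ≈ 1.41 d

Specific growth rate at S = 13.2 mg/L: μ = YkS/(K_s+S) = 0.577·5.27·13.2/(36.5+13.2) = 0.8076 d⁻¹.
Then 1/θ_c = μ − k_d = 0.8076 − 0.0972 = 0.7104 d⁻¹, giving θ_c = 1.408 d.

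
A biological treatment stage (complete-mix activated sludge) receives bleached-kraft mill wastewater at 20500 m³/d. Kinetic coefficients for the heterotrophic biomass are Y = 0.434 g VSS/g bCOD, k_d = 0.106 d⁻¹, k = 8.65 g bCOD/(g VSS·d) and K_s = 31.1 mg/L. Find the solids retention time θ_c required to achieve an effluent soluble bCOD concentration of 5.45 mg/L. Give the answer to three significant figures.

θ_c ≈ 2.20 d

From 1/θ_c = Y·k·S/(K_s + S) − k_d: Y·k·S/(K_s+S) = 0.434 × 8.65 × 5.45 / (31.1 + 5.45) = 0.5598 d⁻¹.
Then 1/θ_c = μ − k_d = 0.5598 − 0.106 = 0.4538 d⁻¹, giving θ_c = 2.204 d.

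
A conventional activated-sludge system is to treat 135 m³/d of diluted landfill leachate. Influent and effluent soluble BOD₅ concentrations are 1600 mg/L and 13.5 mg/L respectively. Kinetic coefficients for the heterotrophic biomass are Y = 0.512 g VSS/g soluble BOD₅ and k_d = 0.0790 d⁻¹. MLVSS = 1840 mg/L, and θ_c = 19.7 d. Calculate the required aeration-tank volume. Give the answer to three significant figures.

V ≈ 459 m³

From the SRT design equation V = Y Q (S₀−S) θ_c / [X (1 + k_d θ_c)] = 0.512 × 135 × (1600 − 13.5) × 19.7 / [1840 × (1 + 0.0790 × 19.7)] = 2.16×10^6 / 4704 = 459.3 m³.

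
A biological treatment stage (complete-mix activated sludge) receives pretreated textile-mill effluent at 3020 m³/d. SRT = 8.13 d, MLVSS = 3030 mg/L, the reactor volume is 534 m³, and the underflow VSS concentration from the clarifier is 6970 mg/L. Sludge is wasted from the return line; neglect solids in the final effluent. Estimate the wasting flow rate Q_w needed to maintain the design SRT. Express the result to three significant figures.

Q_w ≈ 28.6 m³/d

θ_c = V·X/(Q_w·X_r) when wasting from the recycle, so Q_w = V·X/(θ_c·X_r) = 534.0 × 3030 / (8.13 × 6970) = 28.55 m³/d.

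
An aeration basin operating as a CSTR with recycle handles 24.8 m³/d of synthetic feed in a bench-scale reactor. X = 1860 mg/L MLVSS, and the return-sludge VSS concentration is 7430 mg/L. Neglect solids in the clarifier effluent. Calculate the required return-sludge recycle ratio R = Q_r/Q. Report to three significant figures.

Mass balance around the secondary clarifier (neglecting effluent solids): R = X / (X_r − X) = 1860 / (7430 − 1860) = 0.3339.

R ≈ 0.334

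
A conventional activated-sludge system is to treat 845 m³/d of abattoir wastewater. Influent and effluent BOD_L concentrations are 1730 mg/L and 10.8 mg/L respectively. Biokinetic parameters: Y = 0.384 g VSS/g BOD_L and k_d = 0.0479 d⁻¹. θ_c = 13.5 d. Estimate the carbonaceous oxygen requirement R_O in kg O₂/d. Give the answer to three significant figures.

R_O ≈ 972 kg O₂/d

Y_obs = Y / (1 + k_d θ_c) = 0.384 / (1 + 0.0479 × 13.5) = 0.384 / 1.647 = 0.2332.
Mass of BOD_L removed per day: Q(S₀ − S) = 845 × 1719 g/m³ = 1453 kg/d.
P_X = Y_obs·Q·(S₀ − S) = 0.2332 × 1453 = 338.8 kg VSS/d.
Carbonaceous O₂ demand = substrate oxidised − cell-mass equivalent = 1453 − 1.42 × 338.8 = 971.7 kg O₂/d.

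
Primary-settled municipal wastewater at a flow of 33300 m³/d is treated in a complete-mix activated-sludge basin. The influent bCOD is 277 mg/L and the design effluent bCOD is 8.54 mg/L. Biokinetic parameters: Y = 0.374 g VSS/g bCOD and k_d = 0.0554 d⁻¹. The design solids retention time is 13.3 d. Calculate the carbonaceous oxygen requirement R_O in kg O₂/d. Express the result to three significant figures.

Correct the yield for decay: Y_obs = Y/(1 + k_d θ_c) = 0.374 / (1 + 0.0554 × 13.3) = 0.374 / 1.737 = 0.2153.
Q·(S₀ − S) = 33300 × (277 − 8.54) × 10⁻³ = 8940 kg/d removed.
Biomass synthesised: P_X = Y_obs × 8940 = 1925 kg VSS/d.
R_O = Q·(S₀ − S) − 1.42·P_X = 8940 − 1.42 × 1925 = 6206 kg O₂/d.

R_O ≈ 6210 kg O₂/d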